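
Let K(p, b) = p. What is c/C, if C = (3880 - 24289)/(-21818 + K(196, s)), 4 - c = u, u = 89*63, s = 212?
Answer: -121148066/20409 ≈ -5936.0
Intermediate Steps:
u = 5607
c = -5603 (c = 4 - 1*5607 = 4 - 5607 = -5603)
C = 20409/21622 (C = (3880 - 24289)/(-21818 + 196) = -20409/(-21622) = -20409*(-1/21622) = 20409/21622 ≈ 0.94390)
c/C = -5603/20409/21622 = -5603*21622/20409 = -121148066/20409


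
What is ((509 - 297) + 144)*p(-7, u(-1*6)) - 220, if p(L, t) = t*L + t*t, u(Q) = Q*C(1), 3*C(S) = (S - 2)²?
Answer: 6188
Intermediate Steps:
C(S) = (-2 + S)²/3 (C(S) = (S - 2)²/3 = (-2 + S)²/3)
u(Q) = Q/3 (u(Q) = Q*((-2 + 1)²/3) = Q*((⅓)*(-1)²) = Q*((⅓)*1) = Q*(⅓) = Q/3)
p(L, t) = t² + L*t (p(L, t) = L*t + t² = t² + L*t)
((509 - 297) + 144)*p(-7, u(-1*6)) - 220 = ((509 - 297) + 144)*(((-1*6)/3)*(-7 + (-1*6)/3)) - 220 = (212 + 144)*(((⅓)*(-6))*(-7 + (⅓)*(-6))) - 220 = 356*(-2*(-7 - 2)) - 220 = 356*(-2*(-9)) - 220 = 356*18 - 220 = 6408 - 220 = 6188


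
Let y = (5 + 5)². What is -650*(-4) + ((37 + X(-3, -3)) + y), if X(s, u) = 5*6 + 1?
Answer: 2768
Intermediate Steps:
X(s, u) = 31 (X(s, u) = 30 + 1 = 31)
y = 100 (y = 10² = 100)
-650*(-4) + ((37 + X(-3, -3)) + y) = -650*(-4) + ((37 + 31) + 100) = -130*(-20) + (68 + 100) = 2600 + 168 = 2768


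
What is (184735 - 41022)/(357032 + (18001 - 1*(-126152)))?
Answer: 143713/501185 ≈ 0.28675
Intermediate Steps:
(184735 - 41022)/(357032 + (18001 - 1*(-126152))) = 143713/(357032 + (18001 + 126152)) = 143713/(357032 + 144153) = 143713/501185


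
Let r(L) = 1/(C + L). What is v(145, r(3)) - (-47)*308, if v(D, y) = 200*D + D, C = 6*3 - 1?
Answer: 43621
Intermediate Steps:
C = 17 (C = 18 - 1 = 17)
r(L) = 1/(17 + L)
v(D, y) = 201*D
v(145, r(3)) - (-47)*308 = 201*145 - (-47)*308 = 29145 - 1*(-14476) = 29145 + 14476 = 43621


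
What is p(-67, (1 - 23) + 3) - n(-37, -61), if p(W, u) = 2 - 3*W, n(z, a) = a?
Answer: 264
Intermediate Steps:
p(W, u) = 2 - 3*W
p(-67, (1 - 23) + 3) - n(-37, -61) = (2 - 3*(-67)) - 1*(-61) = (2 + 201) + 61 = 203 + 61 = 264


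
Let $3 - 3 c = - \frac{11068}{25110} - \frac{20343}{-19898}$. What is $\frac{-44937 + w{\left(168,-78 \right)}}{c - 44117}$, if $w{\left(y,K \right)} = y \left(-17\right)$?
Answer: $\frac{200105331390}{184710848707} \approx 1.0833$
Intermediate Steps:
$c = \frac{604167337}{749458170}$ ($c = 1 - \frac{- \frac{11068}{25110} - \frac{20343}{-19898}}{3} = 1 - \frac{\left(-11068\right) \frac{1}{25110} - - \frac{20343}{19898}}{3} = 1 - \frac{- \frac{5534}{12555} + \frac{20343}{19898}}{3} = 1 - \frac{145290833}{749458170} = \frac{604167337}{749458170} \approx 0.80614$)
$w{\left(y,K \right)} = - 17 y$
$\frac{-44937 + w{\left(168,-78 \right)}}{c - 44117} = \frac{-44937 - 2856}{\frac{604167337}{749458170} - 44117} = \frac{-44937 - 2856}{- \frac{33063241918553}{749458170}} = \left(-47793\right) \left(- \frac{749458170}{33063241918553}\right) = \frac{200105331390}{184710848707}$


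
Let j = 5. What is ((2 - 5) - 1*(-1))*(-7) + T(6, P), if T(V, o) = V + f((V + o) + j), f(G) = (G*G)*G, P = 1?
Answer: 1748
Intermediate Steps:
f(G) = G³ (f(G) = G²*G = G³)
T(V, o) = V + (5 + V + o)³ (T(V, o) = V + ((V + o) + 5)³ = V + (5 + V + o)³)
((2 - 5) - 1*(-1))*(-7) + T(6, P) = ((2 - 5) - 1*(-1))*(-7) + (6 + (5 + 6 + 1)³) = (-3 + 1)*(-7) + (6 + 12³) = -2*(-7) + (6 + 1728) = 14 + 1734 = 1748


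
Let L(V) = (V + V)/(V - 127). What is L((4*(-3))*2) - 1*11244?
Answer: -1697796/151 ≈ -11244.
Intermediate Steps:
L(V) = 2*V/(-127 + V) (L(V) = (2*V)/(-127 + V) = 2*V/(-127 + V))
L((4*(-3))*2) - 1*11244 = 2*((4*(-3))*2)/(-127 + (4*(-3))*2) - 1*11244 = 2*(-12*2)/(-127 - 12*2) - 11244 = 2*(-24)/(-127 - 24) - 11244 = 2*(-24)/(-151) - 11244 = 2*(-24)*(-1/151) - 11244 = 48/151 - 11244 = -1697796/151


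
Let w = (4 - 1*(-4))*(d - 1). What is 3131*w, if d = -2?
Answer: -75144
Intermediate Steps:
w = -24 (w = (4 - 1*(-4))*(-2 - 1) = (4 + 4)*(-3) = 8*(-3) = -24)
3131*w = 3131*(-24) = -75144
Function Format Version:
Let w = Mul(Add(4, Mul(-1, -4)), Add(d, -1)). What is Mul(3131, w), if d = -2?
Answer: -75144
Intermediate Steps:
w = -24 (w = Mul(Add(4, Mul(-1, -4)), Add(-2, -1)) = Mul(Add(4, 4), -3) = Mul(8, -3) = -24)
Mul(3131, w) = Mul(3131, -24) = -75144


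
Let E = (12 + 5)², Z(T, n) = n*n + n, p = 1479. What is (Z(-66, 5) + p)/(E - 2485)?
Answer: -503/732 ≈ -0.68716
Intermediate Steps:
Z(T, n) = n + n² (Z(T, n) = n² + n = n + n²)
E = 289 (E = 17² = 289)
(Z(-66, 5) + p)/(E - 2485) = (5*(1 + 5) + 1479)/(289 - 2485) = (5*6 + 1479)/(-2196) = (30 + 1479)*(-1/2196) = 1509*(-1/2196) = -503/732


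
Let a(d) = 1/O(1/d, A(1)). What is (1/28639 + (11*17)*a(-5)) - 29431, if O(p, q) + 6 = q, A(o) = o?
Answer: -4219727533/143195 ≈ -29468.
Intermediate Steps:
O(p, q) = -6 + q
a(d) = -1/5 (a(d) = 1/(-6 + 1) = 1/(-5) = -1/5)
(1/28639 + (11*17)*a(-5)) - 29431 = (1/28639 + (11*17)*(-1/5)) - 29431 = (1/28639 + 187*(-1/5)) - 29431 = (1/28639 - 187/5) - 29431 = -5355488/143195 - 29431 = -4219727533/143195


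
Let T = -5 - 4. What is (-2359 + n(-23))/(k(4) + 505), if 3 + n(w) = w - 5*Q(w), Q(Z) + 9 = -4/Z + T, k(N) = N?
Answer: -52805/11707 ≈ -4.5106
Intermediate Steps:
T = -9
Q(Z) = -18 - 4/Z (Q(Z) = -9 + (-4/Z - 9) = -9 + (-9 - 4/Z) = -18 - 4/Z)
n(w) = 87 + w + 20/w (n(w) = -3 + (w - 5*(-18 - 4/w)) = -3 + (w + (90 + 20/w)) = -3 + (90 + w + 20/w) = 87 + w + 20/w)
(-2359 + n(-23))/(k(4) + 505) = (-2359 + (87 - 23 + 20/(-23)))/(4 + 505) = (-2359 + (87 - 23 + 20*(-1/23)))/509 = (-2359 + (87 - 23 - 20/23))*(1/509) = (-2359 + 1452/23)*(1/509) = -52805/23*1/509 = -52805/11707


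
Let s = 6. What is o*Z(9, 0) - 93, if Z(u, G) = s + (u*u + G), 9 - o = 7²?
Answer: -3573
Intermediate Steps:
o = -40 (o = 9 - 1*7² = 9 - 1*49 = 9 - 49 = -40)
Z(u, G) = 6 + G + u² (Z(u, G) = 6 + (u*u + G) = 6 + (u² + G) = 6 + (G + u²) = 6 + G + u²)
o*Z(9, 0) - 93 = -40*(6 + 0 + 9²) - 93 = -40*(6 + 0 + 81) - 93 = -40*87 - 93 = -3480 - 93 = -3573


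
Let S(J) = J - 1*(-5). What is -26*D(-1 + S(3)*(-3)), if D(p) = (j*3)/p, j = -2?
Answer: -156/25 ≈ -6.2400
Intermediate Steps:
S(J) = 5 + J (S(J) = J + 5 = 5 + J)
D(p) = -6/p (D(p) = (-2*3)/p = -6/p)
-26*D(-1 + S(3)*(-3)) = -(-156)/(-1 + (5 + 3)*(-3)) = -(-156)/(-1 + 8*(-3)) = -(-156)/(-1 - 24) = -(-156)/(-25) = -(-156)*(-1)/25 = -26*6/25 = -156/25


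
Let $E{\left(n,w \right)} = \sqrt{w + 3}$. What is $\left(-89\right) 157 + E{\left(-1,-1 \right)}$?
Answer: $-13973 + \sqrt{2} \approx -13972.0$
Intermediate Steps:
$E{\left(n,w \right)} = \sqrt{3 + w}$
$\left(-89\right) 157 + E{\left(-1,-1 \right)} = \left(-89\right) 157 + \sqrt{3 - 1} = -13973 + \sqrt{2}$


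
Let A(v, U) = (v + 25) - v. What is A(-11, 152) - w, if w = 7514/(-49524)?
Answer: 622807/24762 ≈ 25.152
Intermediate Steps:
A(v, U) = 25 (A(v, U) = (25 + v) - v = 25)
w = -3757/24762 (w = 7514*(-1/49524) = -3757/24762 ≈ -0.15172)
A(-11, 152) - w = 25 - 1*(-3757/24762) = 25 + 3757/24762 = 622807/24762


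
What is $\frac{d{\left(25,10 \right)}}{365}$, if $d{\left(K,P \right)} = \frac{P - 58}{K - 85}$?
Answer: $\frac{4}{1825} \approx 0.0021918$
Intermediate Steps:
$d{\left(K,P \right)} = \frac{-58 + P}{-85 + K}$
$\frac{d{\left(25,10 \right)}}{365} = \frac{\frac{1}{-85 + 25} \left(-58 + 10\right)}{365} = \frac{1}{-60} \left(-48\right) \frac{1}{365} = \left(- \frac{1}{60}\right) \left(-48\right) \frac{1}{365} = \frac{4}{5} \cdot \frac{1}{365} = \frac{4}{1825}$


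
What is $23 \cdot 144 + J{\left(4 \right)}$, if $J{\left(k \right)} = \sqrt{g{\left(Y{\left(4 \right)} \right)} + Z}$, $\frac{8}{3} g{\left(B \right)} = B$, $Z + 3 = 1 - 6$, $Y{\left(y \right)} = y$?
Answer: $3312 + \frac{i \sqrt{26}}{2} \approx 3312.0 + 2.5495 i$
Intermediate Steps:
$Z = -8$ ($Z = -3 + \left(1 - 6\right) = -3 - 5 = -8$)
$g{\left(B \right)} = \frac{3 B}{8}$
$J{\left(k \right)} = \frac{i \sqrt{26}}{2}$ ($J{\left(k \right)} = \sqrt{\frac{3}{8} \cdot 4 - 8} = \sqrt{\frac{3}{2} - 8} = \sqrt{- \frac{13}{2}} = \frac{i \sqrt{26}}{2}$)
$23 \cdot 144 + J{\left(4 \right)} = 23 \cdot 144 + \frac{i \sqrt{26}}{2} = 3312 + \frac{i \sqrt{26}}{2}$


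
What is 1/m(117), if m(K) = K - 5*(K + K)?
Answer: -1/1053 ≈ -0.00094967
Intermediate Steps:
m(K) = -9*K (m(K) = K - 10*K = -9*K)
1/m(117) = 1/(-9*117) = 1/(-1053) = -1/1053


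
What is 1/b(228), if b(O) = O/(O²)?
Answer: 228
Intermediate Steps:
b(O) = 1/O (b(O) = O/O² = 1/O)
1/b(228) = 1/(1/228) = 228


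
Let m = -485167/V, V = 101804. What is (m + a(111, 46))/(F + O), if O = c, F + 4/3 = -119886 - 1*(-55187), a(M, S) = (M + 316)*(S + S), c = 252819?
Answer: 11996349507/57453698224 ≈ 0.20880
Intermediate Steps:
a(M, S) = 2*S*(316 + M) (a(M, S) = (316 + M)*(2*S) = 2*S*(316 + M))
F = -194101/3 (F = -4/3 + (-119886 - 1*(-55187)) = -4/3 + (-119886 + 55187) = -4/3 - 64699 = -194101/3 ≈ -64700.)
O = 252819
m = -485167/101804 ≈ -4.7657
(m + a(111, 46))/(F + O) = (-485167/101804 + 2*46*(316 + 111))/(-194101/3 + 252819) = (-485167/101804 + 2*46*427)/(564356/3) = (-485167/101804 + 39284)*(3/564356) = (3998783169/101804)*(3/564356) = 11996349507/57453698224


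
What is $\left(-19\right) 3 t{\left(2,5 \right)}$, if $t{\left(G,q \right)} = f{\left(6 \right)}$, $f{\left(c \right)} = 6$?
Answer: $-342$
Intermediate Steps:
$t{\left(G,q \right)} = 6$
$\left(-19\right) 3 t{\left(2,5 \right)} = \left(-19\right) 3 \cdot 6 = \left(-57\right) 6 = -342$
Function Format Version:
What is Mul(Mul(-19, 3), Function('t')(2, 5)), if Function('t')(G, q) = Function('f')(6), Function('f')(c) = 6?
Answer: -342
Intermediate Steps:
Function('t')(G, q) = 6
Mul(Mul(-19, 3), Function('t')(2, 5)) = Mul(Mul(-19, 3), 6) = Mul(-57, 6) = -342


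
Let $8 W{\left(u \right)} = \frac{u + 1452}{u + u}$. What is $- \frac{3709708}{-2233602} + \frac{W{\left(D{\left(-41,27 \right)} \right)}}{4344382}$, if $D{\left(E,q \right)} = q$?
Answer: $\frac{2631248376725}{1584264542688} \approx 1.6609$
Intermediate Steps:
$W{\left(u \right)} = \frac{1452 + u}{16 u}$ ($W{\left(u \right)} = \frac{\left(u + 1452\right) \frac{1}{u + u}}{8} = \frac{\left(1452 + u\right) \frac{1}{2 u}}{8} = \frac{\frac{1}{2} \frac{1}{u} \left(1452 + u\right)}{8} = \frac{1452 + u}{16 u}$)
$- \frac{3709708}{-2233602} + \frac{W{\left(D{\left(-41,27 \right)} \right)}}{4344382} = - \frac{3709708}{-2233602} + \frac{\frac{1}{16} \cdot \frac{1}{27} \left(1452 + 27\right)}{4344382} = \left(-3709708\right) \left(- \frac{1}{2233602}\right) + \frac{1}{16} \cdot \frac{1}{27} \cdot 1479 \cdot \frac{1}{4344382} = \frac{1854854}{1116801} + \frac{493}{144} \cdot \frac{1}{4344382} = \frac{1854854}{1116801} + \frac{493}{625591008} = \frac{2631248376725}{1584264542688}$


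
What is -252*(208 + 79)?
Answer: -72324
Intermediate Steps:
-252*(208 + 79) = -252*287 = -72324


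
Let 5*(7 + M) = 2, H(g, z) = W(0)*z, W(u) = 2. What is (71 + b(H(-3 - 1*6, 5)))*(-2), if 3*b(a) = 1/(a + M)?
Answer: -7252/51 ≈ -142.20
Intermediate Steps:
H(g, z) = 2*z
M = -33/5 (M = -7 + (⅕)*2 = -7 + ⅖ = -33/5 ≈ -6.6000)
b(a) = 1/(3*(-33/5 + a)) (b(a) = 1/(3*(a - 33/5)) = 1/(3*(-33/5 + a)))
(71 + b(H(-3 - 1*6, 5)))*(-2) = (71 + 5/(3*(-33 + 5*(2*5))))*(-2) = (71 + 5/(3*(-33 + 5*10)))*(-2) = (71 + 5/(3*(-33 + 50)))*(-2) = (71 + (5/3)/17)*(-2) = (71 + (5/3)*(1/17))*(-2) = (71 + 5/51)*(-2) = (3626/51)*(-2) = -7252/51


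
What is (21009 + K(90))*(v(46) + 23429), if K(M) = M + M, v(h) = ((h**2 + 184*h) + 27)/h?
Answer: 23060857449/46 ≈ 5.0132e+8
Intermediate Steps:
v(h) = (27 + h**2 + 184*h)/h
K(M) = 2*M
(21009 + K(90))*(v(46) + 23429) = (21009 + 2*90)*((184 + 46 + 27/46) + 23429) = (21009 + 180)*((184 + 46 + 27*(1/46)) + 23429) = 21189*((184 + 46 + 27/46) + 23429) = 21189*(10607/46 + 23429) = 21189*(1088341/46) = 23060857449/46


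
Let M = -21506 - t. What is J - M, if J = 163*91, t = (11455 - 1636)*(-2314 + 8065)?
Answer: 56505408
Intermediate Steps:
t = 56469069 (t = 9819*5751 = 56469069)
J = 14833
M = -56490575 (M = -21506 - 1*56469069 = -21506 - 56469069 = -56490575)
J - M = 14833 - 1*(-56490575) = 14833 + 56490575 = 56505408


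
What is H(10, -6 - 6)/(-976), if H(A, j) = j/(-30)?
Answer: -1/2440 ≈ -0.00040984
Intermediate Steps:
H(A, j) = -j/30 (H(A, j) = j*(-1/30) = -j/30)
H(10, -6 - 6)/(-976) = -(-6 - 6)/30/(-976) = -1/30*(-12)*(-1/976) = (⅖)*(-1/976) = -1/2440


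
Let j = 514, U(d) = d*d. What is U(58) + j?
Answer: 3878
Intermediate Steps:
U(d) = d**2
U(58) + j = 58**2 + 514 = 3364 + 514 = 3878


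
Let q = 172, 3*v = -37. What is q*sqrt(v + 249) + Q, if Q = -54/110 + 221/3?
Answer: 12074/165 + 172*sqrt(2130)/3 ≈ 2719.2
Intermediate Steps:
v = -37/3 (v = (1/3)*(-37) = -37/3 ≈ -12.333)
Q = 12074/165 (Q = -54*1/110 + 221*(1/3) = -27/55 + 221/3 = 12074/165 ≈ 73.176)
q*sqrt(v + 249) + Q = 172*sqrt(-37/3 + 249) + 12074/165 = 172*sqrt(710/3) + 12074/165 = 172*(sqrt(2130)/3) + 12074/165 = 172*sqrt(2130)/3 + 12074/165 = 12074/165 + 172*sqrt(2130)/3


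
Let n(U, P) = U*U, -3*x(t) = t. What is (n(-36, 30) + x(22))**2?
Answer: 14945956/9 ≈ 1.6607e+6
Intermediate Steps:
x(t) = -t/3
n(U, P) = U**2
(n(-36, 30) + x(22))**2 = ((-36)**2 - 1/3*22)**2 = (1296 - 22/3)**2 = (3866/3)**2 = 14945956/9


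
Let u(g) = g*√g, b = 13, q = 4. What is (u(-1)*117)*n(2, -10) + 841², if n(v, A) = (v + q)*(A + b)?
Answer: 707281 - 2106*I ≈ 7.0728e+5 - 2106.0*I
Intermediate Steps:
u(g) = g^(3/2)
n(v, A) = (4 + v)*(13 + A) (n(v, A) = (v + 4)*(A + 13) = (4 + v)*(13 + A))
(u(-1)*117)*n(2, -10) + 841² = ((-1)^(3/2)*117)*(52 + 4*(-10) + 13*2 - 10*2) + 841² = (-I*117)*(52 - 40 + 26 - 20) + 707281 = -117*I*18 + 707281 = -2106*I + 707281 = 707281 - 2106*I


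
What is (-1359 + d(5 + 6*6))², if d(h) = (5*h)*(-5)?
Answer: 5683456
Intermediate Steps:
d(h) = -25*h
(-1359 + d(5 + 6*6))² = (-1359 - 25*(5 + 6*6))² = (-1359 - 25*(5 + 36))² = (-1359 - 25*41)² = (-1359 - 1025)² = (-2384)² = 5683456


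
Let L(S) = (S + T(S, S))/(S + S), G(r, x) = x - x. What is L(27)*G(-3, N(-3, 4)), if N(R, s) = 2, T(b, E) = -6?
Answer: 0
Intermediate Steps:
G(r, x) = 0
L(S) = (-6 + S)/(2*S) (L(S) = (S - 6)/(S + S) = (-6 + S)/((2*S)) = (-6 + S)*(1/(2*S)) = (-6 + S)/(2*S))
L(27)*G(-3, N(-3, 4)) = ((½)*(-6 + 27)/27)*0 = ((½)*(1/27)*21)*0 = (7/18)*0 = 0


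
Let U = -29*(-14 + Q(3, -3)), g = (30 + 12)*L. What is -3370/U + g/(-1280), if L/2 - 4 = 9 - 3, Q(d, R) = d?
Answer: -114539/10208 ≈ -11.221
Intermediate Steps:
L = 20 (L = 8 + 2*(9 - 3) = 8 + 2*6 = 8 + 12 = 20)
g = 840 (g = (30 + 12)*20 = 42*20 = 840)
U = 319 (U = -29*(-14 + 3) = -29*(-11) = 319)
-3370/U + g/(-1280) = -3370/319 + 840/(-1280) = -3370*1/319 + 840*(-1/1280) = -3370/319 - 21/32 = -114539/10208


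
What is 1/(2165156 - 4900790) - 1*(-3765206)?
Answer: 10300225550603/2735634 ≈ 3.7652e+6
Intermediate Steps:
1/(2165156 - 4900790) - 1*(-3765206) = 1/(-2735634) + 3765206 = -1/2735634 + 3765206 = 10300225550603/2735634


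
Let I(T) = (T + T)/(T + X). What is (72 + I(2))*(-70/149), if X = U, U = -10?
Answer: -5005/149 ≈ -33.591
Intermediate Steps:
X = -10
I(T) = 2*T/(-10 + T) (I(T) = (T + T)/(T - 10) = (2*T)/(-10 + T) = 2*T/(-10 + T))
(72 + I(2))*(-70/149) = (72 + 2*2/(-10 + 2))*(-70/149) = (72 + 2*2/(-8))*(-70*1/149) = (72 + 2*2*(-⅛))*(-70/149) = (72 - ½)*(-70/149) = (143/2)*(-70/149) = -5005/149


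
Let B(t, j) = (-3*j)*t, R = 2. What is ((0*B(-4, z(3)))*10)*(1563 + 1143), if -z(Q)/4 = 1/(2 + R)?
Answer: 0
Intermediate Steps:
z(Q) = -1 (z(Q) = -4/(2 + 2) = -4/4 = -4*¼ = -1)
B(t, j) = -3*j*t
((0*B(-4, z(3)))*10)*(1563 + 1143) = ((0*(-3*(-1)*(-4)))*10)*(1563 + 1143) = ((0*(-12))*10)*2706 = (0*10)*2706 = 0*2706 = 0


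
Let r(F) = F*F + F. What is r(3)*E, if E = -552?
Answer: -6624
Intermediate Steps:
r(F) = F + F² (r(F) = F² + F = F + F²)
r(3)*E = (3*(1 + 3))*(-552) = (3*4)*(-552) = 12*(-552) = -6624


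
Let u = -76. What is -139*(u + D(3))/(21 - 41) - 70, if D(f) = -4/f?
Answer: -9112/15 ≈ -607.47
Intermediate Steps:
-139*(u + D(3))/(21 - 41) - 70 = -139*(-76 - 4/3)/(21 - 41) - 70 = -139*(-76 - 4*⅓)/(-20) - 70 = -139*(-76 - 4/3)*(-1)/20 - 70 = -(-32248)*(-1)/(3*20) - 70 = -139*58/15 - 70 = -8062/15 - 70 = -9112/15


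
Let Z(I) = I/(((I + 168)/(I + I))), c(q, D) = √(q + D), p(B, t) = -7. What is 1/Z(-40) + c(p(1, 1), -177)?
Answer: 1/25 + 2*I*√46 ≈ 0.04 + 13.565*I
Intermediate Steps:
c(q, D) = √(D + q)
Z(I) = 2*I²/(168 + I) (Z(I) = I/(((168 + I)/((2*I)))) = I/(((168 + I)*(1/(2*I)))) = I/(((168 + I)/(2*I))) = I*(2*I/(168 + I)) = 2*I²/(168 + I))
1/Z(-40) + c(p(1, 1), -177) = 1/(2*(-40)²/(168 - 40)) + √(-177 - 7) = 1/(2*1600/128) + √(-184) = 1/(2*1600*(1/128)) + 2*I*√46 = 1/25 + 2*I*√46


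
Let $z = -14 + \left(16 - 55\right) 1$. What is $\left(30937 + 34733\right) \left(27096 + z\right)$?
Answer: $1775913810$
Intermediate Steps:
$z = -53$ ($z = -14 - 39 = -53$)
$\left(30937 + 34733\right) \left(27096 + z\right) = \left(30937 + 34733\right) \left(27096 - 53\right) = 65670 \cdot 27043 = 1775913810$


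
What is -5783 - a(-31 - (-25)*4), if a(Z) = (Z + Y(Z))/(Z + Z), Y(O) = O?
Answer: -5784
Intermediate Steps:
a(Z) = 1 (a(Z) = (Z + Z)/(Z + Z) = (2*Z)/((2*Z)) = (2*Z)*(1/(2*Z)) = 1)
-5783 - a(-31 - (-25)*4) = -5783 - 1*1 = -5783 - 1 = -5784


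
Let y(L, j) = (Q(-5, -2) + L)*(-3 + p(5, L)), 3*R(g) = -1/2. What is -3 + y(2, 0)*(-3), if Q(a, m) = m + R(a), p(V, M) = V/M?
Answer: -13/4 ≈ -3.2500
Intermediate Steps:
R(g) = -⅙ (R(g) = (-1/2)/3 = (-1*½)/3 = (⅓)*(-½) = -⅙)
Q(a, m) = -⅙ + m (Q(a, m) = m - ⅙ = -⅙ + m)
y(L, j) = (-3 + 5/L)*(-13/6 + L) (y(L, j) = ((-⅙ - 2) + L)*(-3 + 5/L) = (-13/6 + L)*(-3 + 5/L) = (-3 + 5/L)*(-13/6 + L))
-3 + y(2, 0)*(-3) = -3 + (23/2 - 3*2 - 65/6/2)*(-3) = -3 + (23/2 - 6 - 65/6*½)*(-3) = -3 + (23/2 - 6 - 65/12)*(-3) = -3 + (1/12)*(-3) = -3 - ¼ = -13/4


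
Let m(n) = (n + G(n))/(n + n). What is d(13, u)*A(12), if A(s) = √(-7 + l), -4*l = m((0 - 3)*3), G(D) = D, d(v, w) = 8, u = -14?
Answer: 4*I*√29 ≈ 21.541*I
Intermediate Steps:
m(n) = 1 (m(n) = (n + n)/(n + n) = (2*n)/((2*n)) = (2*n)*(1/(2*n)) = 1)
l = -¼ (l = -¼*1 = -¼ ≈ -0.25000)
A(s) = I*√29/2 (A(s) = √(-7 - ¼) = √(-29/4) = I*√29/2)
d(13, u)*A(12) = 8*(I*√29/2) = 4*I*√29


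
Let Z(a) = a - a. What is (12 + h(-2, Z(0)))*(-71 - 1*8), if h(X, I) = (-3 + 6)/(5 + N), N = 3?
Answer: -7821/8 ≈ -977.63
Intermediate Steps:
Z(a) = 0
h(X, I) = 3/8 (h(X, I) = (-3 + 6)/(5 + 3) = 3/8)
(12 + h(-2, Z(0)))*(-71 - 1*8) = (12 + 3/8)*(-71 - 1*8) = 99*(-71 - 8)/8 = (99/8)*(-79) = -7821/8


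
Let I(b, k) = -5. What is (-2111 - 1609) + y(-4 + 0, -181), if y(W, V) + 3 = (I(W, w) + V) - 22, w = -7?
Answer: -3931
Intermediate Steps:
y(W, V) = -30 + V (y(W, V) = -3 + ((-5 + V) - 22) = -3 + (-27 + V) = -30 + V)
(-2111 - 1609) + y(-4 + 0, -181) = (-2111 - 1609) + (-30 - 181) = -3720 - 211 = -3931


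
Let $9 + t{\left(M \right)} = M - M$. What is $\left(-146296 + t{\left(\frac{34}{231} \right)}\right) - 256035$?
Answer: $-402340$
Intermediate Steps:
$t{\left(M \right)} = -9$ ($t{\left(M \right)} = -9 + \left(M - M\right) = -9 + 0 = -9$)
$\left(-146296 + t{\left(\frac{34}{231} \right)}\right) - 256035 = \left(-146296 - 9\right) - 256035 = -146305 - 256035 = -402340$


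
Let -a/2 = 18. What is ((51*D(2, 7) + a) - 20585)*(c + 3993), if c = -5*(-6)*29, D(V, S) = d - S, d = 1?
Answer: -101768001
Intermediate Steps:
a = -36 (a = -2*18 = -36)
D(V, S) = 1 - S
c = 870 (c = 30*29 = 870)
((51*D(2, 7) + a) - 20585)*(c + 3993) = ((51*(1 - 1*7) - 36) - 20585)*(870 + 3993) = ((51*(1 - 7) - 36) - 20585)*4863 = ((51*(-6) - 36) - 20585)*4863 = ((-306 - 36) - 20585)*4863 = (-342 - 20585)*4863 = -20927*4863 = -101768001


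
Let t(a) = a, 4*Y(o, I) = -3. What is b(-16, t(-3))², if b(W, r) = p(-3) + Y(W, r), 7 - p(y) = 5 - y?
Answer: 49/16 ≈ 3.0625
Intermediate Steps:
Y(o, I) = -¾ (Y(o, I) = (¼)*(-3) = -¾)
p(y) = 2 + y (p(y) = 7 - (5 - y) = 7 + (-5 + y) = 2 + y)
b(W, r) = -7/4 (b(W, r) = (2 - 3) - ¾ = -1 - ¾ = -7/4)
b(-16, t(-3))² = (-7/4)² = 49/16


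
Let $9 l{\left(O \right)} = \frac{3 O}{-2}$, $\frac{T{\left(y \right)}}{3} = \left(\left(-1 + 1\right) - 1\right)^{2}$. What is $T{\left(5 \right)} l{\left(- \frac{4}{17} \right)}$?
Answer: $\frac{2}{17} \approx 0.11765$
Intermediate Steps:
$T{\left(y \right)} = 3$ ($T{\left(y \right)} = 3 \left(\left(-1 + 1\right) - 1\right)^{2} = 3 \left(0 - 1\right)^{2} = 3 \left(-1\right)^{2} = 3 \cdot 1 = 3$)
$l{\left(O \right)} = - \frac{O}{6}$ ($l{\left(O \right)} = \frac{3 O \frac{1}{-2}}{9} = \frac{3 O \left(- \frac{1}{2}\right)}{9} = \frac{\left(- \frac{3}{2}\right) O}{9} = - \frac{O}{6}$)
$T{\left(5 \right)} l{\left(- \frac{4}{17} \right)} = 3 \left(- \frac{\left(-4\right) \frac{1}{17}}{6}\right) = 3 \left(\left(- \frac{1}{6}\right) \left(- \frac{4}{17}\right)\right) = 3 \cdot \frac{2}{51} = \frac{2}{17}$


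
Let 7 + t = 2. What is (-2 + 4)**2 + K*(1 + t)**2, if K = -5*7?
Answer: -556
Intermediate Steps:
t = -5 (t = -7 + 2 = -5)
K = -35
(-2 + 4)**2 + K*(1 + t)**2 = (-2 + 4)**2 - 35*(1 - 5)**2 = 2**2 - 35*(-4)**2 = 4 - 35*16 = 4 - 560 = -556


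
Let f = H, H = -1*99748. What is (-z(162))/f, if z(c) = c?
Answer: 81/49874 ≈ 0.0016241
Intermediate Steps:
H = -99748
f = -99748
(-z(162))/f = -1*162/(-99748) = -162*(-1/99748) = 81/49874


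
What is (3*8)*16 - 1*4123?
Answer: -3739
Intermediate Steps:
(3*8)*16 - 1*4123 = 24*16 - 4123 = 384 - 4123 = -3739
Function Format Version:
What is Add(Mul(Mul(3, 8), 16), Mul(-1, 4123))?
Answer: -3739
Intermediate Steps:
Add(Mul(Mul(3, 8), 16), Mul(-1, 4123)) = Add(Mul(24, 16), -4123) = Add(384, -4123) = -3739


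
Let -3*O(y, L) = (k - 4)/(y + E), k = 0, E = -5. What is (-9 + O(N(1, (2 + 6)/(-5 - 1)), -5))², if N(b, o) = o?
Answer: 30625/361 ≈ 84.834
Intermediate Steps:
O(y, L) = 4/(3*(-5 + y)) (O(y, L) = -(0 - 4)/(3*(y - 5)) = -(-4)/(3*(-5 + y)) = 4/(3*(-5 + y)))
(-9 + O(N(1, (2 + 6)/(-5 - 1)), -5))² = (-9 + 4/(3*(-5 + (2 + 6)/(-5 - 1))))² = (-9 + 4/(3*(-5 + 8/(-6))))² = (-9 + 4/(3*(-5 + 8*(-⅙))))² = (-9 + 4/(3*(-5 - 4/3)))² = (-9 + 4/(3*(-19/3)))² = (-9 + (4/3)*(-3/19))² = (-9 - 4/19)² = (-175/19)² = 30625/361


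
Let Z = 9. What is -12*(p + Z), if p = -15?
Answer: 72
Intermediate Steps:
-12*(p + Z) = -12*(-15 + 9) = -12*(-6) = 72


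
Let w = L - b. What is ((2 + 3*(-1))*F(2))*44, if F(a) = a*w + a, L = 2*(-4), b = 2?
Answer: 792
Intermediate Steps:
L = -8
w = -10 (w = -8 - 1*2 = -8 - 2 = -10)
F(a) = -9*a (F(a) = a*(-10) + a = -10*a + a = -9*a)
((2 + 3*(-1))*F(2))*44 = ((2 + 3*(-1))*(-9*2))*44 = ((2 - 3)*(-18))*44 = -1*(-18)*44 = 18*44 = 792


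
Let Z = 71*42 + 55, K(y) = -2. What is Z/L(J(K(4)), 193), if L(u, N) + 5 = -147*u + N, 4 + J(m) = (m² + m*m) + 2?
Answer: -3037/694 ≈ -4.3761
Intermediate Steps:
J(m) = -2 + 2*m² (J(m) = -4 + ((m² + m*m) + 2) = -4 + ((m² + m²) + 2) = -4 + (2*m² + 2) = -4 + (2 + 2*m²) = -2 + 2*m²)
L(u, N) = -5 + N - 147*u (L(u, N) = -5 + (-147*u + N) = -5 + (N - 147*u) = -5 + N - 147*u)
Z = 3037 (Z = 2982 + 55 = 3037)
Z/L(J(K(4)), 193) = 3037/(-5 + 193 - 147*(-2 + 2*(-2)²)) = 3037/(-5 + 193 - 147*(-2 + 2*4)) = 3037/(-5 + 193 - 147*(-2 + 8)) = 3037/(-5 + 193 - 147*6) = 3037/(-5 + 193 - 882) = 3037/(-694) = 3037*(-1/694) = -3037/694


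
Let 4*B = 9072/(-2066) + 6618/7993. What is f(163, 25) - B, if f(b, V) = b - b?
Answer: 14709927/16513538 ≈ 0.89078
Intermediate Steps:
f(b, V) = 0
B = -14709927/16513538 (B = (9072/(-2066) + 6618/7993)/4 = (9072*(-1/2066) + 6618*(1/7993))/4 = (-4536/1033 + 6618/7993)/4 = (¼)*(-29419854/8256769) = -14709927/16513538 ≈ -0.89078)
f(163, 25) - B = 0 - 1*(-14709927/16513538) = 0 + 14709927/16513538 = 14709927/16513538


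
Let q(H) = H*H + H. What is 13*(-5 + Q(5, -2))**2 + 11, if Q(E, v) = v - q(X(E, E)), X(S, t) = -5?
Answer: 9488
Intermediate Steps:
q(H) = H + H**2 (q(H) = H**2 + H = H + H**2)
Q(E, v) = -20 + v (Q(E, v) = v - (-5)*(1 - 5) = v - (-5)*(-4) = v - 1*20 = v - 20 = -20 + v)
13*(-5 + Q(5, -2))**2 + 11 = 13*(-5 + (-20 - 2))**2 + 11 = 13*(-5 - 22)**2 + 11 = 13*(-27)**2 + 11 = 13*729 + 11 = 9477 + 11 = 9488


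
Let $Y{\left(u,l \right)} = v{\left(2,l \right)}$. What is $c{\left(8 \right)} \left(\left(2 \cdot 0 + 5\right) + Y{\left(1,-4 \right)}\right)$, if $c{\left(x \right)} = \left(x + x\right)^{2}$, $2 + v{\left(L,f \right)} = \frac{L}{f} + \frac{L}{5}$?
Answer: $\frac{3712}{5} \approx 742.4$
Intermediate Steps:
$v{\left(L,f \right)} = -2 + \frac{L}{5} + \frac{L}{f}$ ($v{\left(L,f \right)} = -2 + \left(\frac{L}{f} + \frac{L}{5}\right) = -2 + \left(\frac{L}{5} + \frac{L}{f}\right) = -2 + \frac{L}{5} + \frac{L}{f}$)
$Y{\left(u,l \right)} = - \frac{8}{5} + \frac{2}{l}$ ($Y{\left(u,l \right)} = -2 + \frac{1}{5} \cdot 2 + \frac{2}{l} = -2 + \frac{2}{5} + \frac{2}{l} = - \frac{8}{5} + \frac{2}{l}$)
$c{\left(x \right)} = 4 x^{2}$ ($c{\left(x \right)} = \left(2 x\right)^{2} = 4 x^{2}$)
$c{\left(8 \right)} \left(\left(2 \cdot 0 + 5\right) + Y{\left(1,-4 \right)}\right) = 4 \cdot 8^{2} \left(\left(2 \cdot 0 + 5\right) - \left(\frac{8}{5} - \frac{2}{-4}\right)\right) = 4 \cdot 64 \left(\left(0 + 5\right) + \left(- \frac{8}{5} + 2 \left(- \frac{1}{4}\right)\right)\right) = 256 \left(5 - \frac{21}{10}\right) = 256 \cdot \frac{29}{10} = \frac{3712}{5}$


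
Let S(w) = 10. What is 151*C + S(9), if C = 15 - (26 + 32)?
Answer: -6483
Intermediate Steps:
C = -43 (C = 15 - 1*58 = 15 - 58 = -43)
151*C + S(9) = 151*(-43) + 10 = -6493 + 10 = -6483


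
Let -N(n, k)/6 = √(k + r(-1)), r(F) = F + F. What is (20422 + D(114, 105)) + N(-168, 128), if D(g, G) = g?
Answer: 20536 - 18*√14 ≈ 20469.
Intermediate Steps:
r(F) = 2*F
N(n, k) = -6*√(-2 + k) (N(n, k) = -6*√(k + 2*(-1)) = -6*√(k - 2) = -6*√(-2 + k))
(20422 + D(114, 105)) + N(-168, 128) = (20422 + 114) - 6*√(-2 + 128) = 20536 - 18*√14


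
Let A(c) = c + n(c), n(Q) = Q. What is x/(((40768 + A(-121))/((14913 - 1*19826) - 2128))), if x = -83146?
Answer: 292715493/20263 ≈ 14446.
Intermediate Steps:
A(c) = 2*c (A(c) = c + c = 2*c)
x/(((40768 + A(-121))/((14913 - 1*19826) - 2128))) = -83146*((14913 - 1*19826) - 2128)/(40768 + 2*(-121)) = -83146*((14913 - 19826) - 2128)/(40768 - 242) = -83146/(40526/(-4913 - 2128)) = -83146/(40526/(-7041)) = -83146/(40526*(-1/7041)) = -83146/(-40526/7041) = -83146*(-7041/40526) = 292715493/20263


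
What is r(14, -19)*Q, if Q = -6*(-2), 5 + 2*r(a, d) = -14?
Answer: -114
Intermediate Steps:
r(a, d) = -19/2 (r(a, d) = -5/2 + (1/2)*(-14) = -5/2 - 7 = -19/2)
Q = 12
r(14, -19)*Q = -19/2*12 = -114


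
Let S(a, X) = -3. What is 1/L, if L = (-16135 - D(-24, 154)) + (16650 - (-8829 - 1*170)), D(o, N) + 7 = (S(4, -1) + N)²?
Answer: -1/13280 ≈ -7.5301e-5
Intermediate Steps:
D(o, N) = -7 + (-3 + N)²
L = -13280 (L = (-16135 - (-7 + (-3 + 154)²)) + (16650 - (-8829 - 1*170)) = (-16135 - (-7 + 151²)) + (16650 - (-8829 - 170)) = (-16135 - (-7 + 22801)) + (16650 - 1*(-8999)) = (-16135 - 1*22794) + (16650 + 8999) = (-16135 - 22794) + 25649 = -38929 + 25649 = -13280)
1/L = 1/(-13280) = -1/13280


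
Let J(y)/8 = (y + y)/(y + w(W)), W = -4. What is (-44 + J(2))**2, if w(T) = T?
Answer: 3600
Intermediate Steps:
J(y) = 16*y/(-4 + y) (J(y) = 8*((y + y)/(y - 4)) = 8*((2*y)/(-4 + y)) = 8*(2*y/(-4 + y)) = 16*y/(-4 + y))
(-44 + J(2))**2 = (-44 + 16*2/(-4 + 2))**2 = (-44 + 16*2/(-2))**2 = (-44 + 16*2*(-1/2))**2 = (-44 - 16)**2 = (-60)**2 = 3600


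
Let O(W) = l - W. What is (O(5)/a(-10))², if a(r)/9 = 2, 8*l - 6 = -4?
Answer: 361/5184 ≈ 0.069637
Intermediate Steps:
l = ¼ (l = ¾ + (⅛)*(-4) = ¾ - ½ = ¼ ≈ 0.25000)
O(W) = ¼ - W
a(r) = 18 (a(r) = 9*2 = 18)
(O(5)/a(-10))² = ((¼ - 1*5)/18)² = ((¼ - 5)*(1/18))² = (-19/4*1/18)² = (-19/72)² = 361/5184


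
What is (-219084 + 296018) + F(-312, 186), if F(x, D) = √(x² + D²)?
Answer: 76934 + 6*√3665 ≈ 77297.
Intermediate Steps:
F(x, D) = √(D² + x²)
(-219084 + 296018) + F(-312, 186) = (-219084 + 296018) + √(186² + (-312)²) = 76934 + √(34596 + 97344) = 76934 + √131940 = 76934 + 6*√3665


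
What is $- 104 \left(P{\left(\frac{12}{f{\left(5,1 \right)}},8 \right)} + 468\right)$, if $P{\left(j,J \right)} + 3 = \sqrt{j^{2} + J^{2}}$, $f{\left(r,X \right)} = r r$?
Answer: $-48360 - \frac{416 \sqrt{2509}}{25} \approx -49194.0$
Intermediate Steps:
$f{\left(r,X \right)} = r^{2}$
$P{\left(j,J \right)} = -3 + \sqrt{J^{2} + j^{2}}$ ($P{\left(j,J \right)} = -3 + \sqrt{j^{2} + J^{2}} = -3 + \sqrt{J^{2} + j^{2}}$)
$- 104 \left(P{\left(\frac{12}{f{\left(5,1 \right)}},8 \right)} + 468\right) = - 104 \left(\left(-3 + \sqrt{8^{2} + \left(\frac{12}{5^{2}}\right)^{2}}\right) + 468\right) = - 104 \left(\left(-3 + \sqrt{64 + \left(\frac{12}{25}\right)^{2}}\right) + 468\right) = - 104 \left(\left(-3 + \sqrt{64 + \frac{144}{625}}\right) + 468\right) = - 104 \left(\left(-3 + \sqrt{\frac{40144}{625}}\right) + 468\right) = - 104 \left(\left(-3 + \frac{4 \sqrt{2509}}{25}\right) + 468\right) = - 104 \left(465 + \frac{4 \sqrt{2509}}{25}\right) = -48360 - \frac{416 \sqrt{2509}}{25}$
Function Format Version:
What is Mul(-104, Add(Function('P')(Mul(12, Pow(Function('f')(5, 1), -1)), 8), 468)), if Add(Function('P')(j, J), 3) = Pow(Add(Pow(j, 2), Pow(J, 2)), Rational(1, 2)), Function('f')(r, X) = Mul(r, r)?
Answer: Add(-48360, Mul(Rational(-416, 25), Pow(2509, Rational(1, 2)))) ≈ -49194.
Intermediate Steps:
Function('f')(r, X) = Pow(r, 2)
Function('P')(j, J) = Add(-3, Pow(Add(Pow(J, 2), Pow(j, 2)), Rational(1, 2))) (Function('P')(j, J) = Add(-3, Pow(Add(Pow(j, 2), Pow(J, 2)), Rational(1, 2))) = Add(-3, Pow(Add(Pow(J, 2), Pow(j, 2)), Rational(1, 2))))
Mul(-104, Add(Function('P')(Mul(12, Pow(Function('f')(5, 1), -1)), 8), 468)) = Mul(-104, Add(Add(-3, Pow(Add(Pow(8, 2), Pow(Mul(12, Pow(Pow(5, 2), -1)), 2)), Rational(1, 2))), 468)) = Mul(-104, Add(Add(-3, Pow(Add(64, Pow(Mul(12, Pow(25, -1)), 2)), Rational(1, 2))), 468)) = Mul(-104, Add(Add(-3, Pow(Add(64, Pow(Mul(12, Rational(1, 25)), 2)), Rational(1, 2))), 468)) = Mul(-104, Add(Add(-3, Pow(Add(64, Pow(Rational(12, 25), 2)), Rational(1, 2))), 468)) = Mul(-104, Add(Add(-3, Pow(Add(64, Rational(144, 625)), Rational(1, 2))), 468)) = Mul(-104, Add(Add(-3, Pow(Rational(40144, 625), Rational(1, 2))), 468)) = Mul(-104, Add(Add(-3, Mul(Rational(4, 25), Pow(2509, Rational(1, 2)))), 468)) = Mul(-104, Add(465, Mul(Rational(4, 25), Pow(2509, Rational(1, 2))))) = Add(-48360, Mul(Rational(-416, 25), Pow(2509, Rational(1, 2))))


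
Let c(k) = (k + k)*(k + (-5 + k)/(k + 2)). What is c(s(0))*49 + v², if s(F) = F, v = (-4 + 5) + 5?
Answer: 36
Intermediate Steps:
v = 6 (v = 1 + 5 = 6)
c(k) = 2*k*(k + (-5 + k)/(2 + k)) (c(k) = (2*k)*(k + (-5 + k)/(2 + k)) = 2*k*(k + (-5 + k)/(2 + k)))
c(s(0))*49 + v² = (2*0*(-5 + 0² + 3*0)/(2 + 0))*49 + 6² = (2*0*(-5 + 0 + 0)/2)*49 + 36 = (2*0*(½)*(-5))*49 + 36 = 0*49 + 36 = 0 + 36 = 36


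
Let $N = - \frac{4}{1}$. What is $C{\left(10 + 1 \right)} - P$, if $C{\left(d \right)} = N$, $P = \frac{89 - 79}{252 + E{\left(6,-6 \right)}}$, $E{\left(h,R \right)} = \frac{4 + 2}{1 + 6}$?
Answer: $- \frac{715}{177} \approx -4.0396$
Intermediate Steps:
$N = -4$ ($N = \left(-4\right) 1 = -4$)
$E{\left(h,R \right)} = \frac{6}{7}$
$P = \frac{7}{177}$ ($P = \frac{89 - 79}{252 + \frac{6}{7}} = \frac{10}{\frac{1770}{7}} = 10 \cdot \frac{7}{1770} = \frac{7}{177} \approx 0.039548$)
$C{\left(d \right)} = -4$
$C{\left(10 + 1 \right)} - P = -4 - \frac{7}{177} = - \frac{715}{177}$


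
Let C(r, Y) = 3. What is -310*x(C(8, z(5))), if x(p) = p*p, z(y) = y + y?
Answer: -2790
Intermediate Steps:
z(y) = 2*y
x(p) = p**2
-310*x(C(8, z(5))) = -310*3**2 = -310*9 = -2790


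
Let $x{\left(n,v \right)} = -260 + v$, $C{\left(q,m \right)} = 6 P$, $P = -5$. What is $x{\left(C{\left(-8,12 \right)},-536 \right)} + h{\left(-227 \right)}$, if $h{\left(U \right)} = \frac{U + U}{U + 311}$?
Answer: $- \frac{33659}{42} \approx -801.4$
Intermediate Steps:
$C{\left(q,m \right)} = -30$ ($C{\left(q,m \right)} = 6 \left(-5\right) = -30$)
$h{\left(U \right)} = \frac{2 U}{311 + U}$
$x{\left(C{\left(-8,12 \right)},-536 \right)} + h{\left(-227 \right)} = \left(-260 - 536\right) + 2 \left(-227\right) \frac{1}{311 - 227} = -796 + 2 \left(-227\right) \frac{1}{84} = -796 - \frac{227}{42} = - \frac{33659}{42}$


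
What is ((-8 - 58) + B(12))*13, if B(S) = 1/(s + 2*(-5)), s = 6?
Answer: -3445/4 ≈ -861.25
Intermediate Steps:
B(S) = -¼ (B(S) = 1/(6 + 2*(-5)) = 1/(6 - 10) = 1/(-4) = -¼)
((-8 - 58) + B(12))*13 = ((-8 - 58) - ¼)*13 = (-66 - ¼)*13 = -265/4*13 = -3445/4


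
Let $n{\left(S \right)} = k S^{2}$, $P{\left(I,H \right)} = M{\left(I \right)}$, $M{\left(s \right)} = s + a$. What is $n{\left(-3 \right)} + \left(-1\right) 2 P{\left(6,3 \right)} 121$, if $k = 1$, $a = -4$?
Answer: $-475$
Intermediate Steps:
$M{\left(s \right)} = -4 + s$ ($M{\left(s \right)} = s - 4 = -4 + s$)
$P{\left(I,H \right)} = -4 + I$
$n{\left(S \right)} = S^{2}$ ($n{\left(S \right)} = 1 S^{2} = S^{2}$)
$n{\left(-3 \right)} + \left(-1\right) 2 P{\left(6,3 \right)} 121 = \left(-3\right)^{2} + \left(-1\right) 2 \left(-4 + 6\right) 121 = 9 + \left(-2\right) 2 \cdot 121 = 9 - 484 = -475$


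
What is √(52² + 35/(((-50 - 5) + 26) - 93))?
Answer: √40242066/122 ≈ 51.997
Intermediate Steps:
√(52² + 35/(((-50 - 5) + 26) - 93)) = √(2704 + 35/((-55 + 26) - 93)) = √(2704 + 35/(-29 - 93)) = √(2704 + 35/(-122)) = √(2704 - 1/122*35) = √(2704 - 35/122) = √(329853/122) = √40242066/122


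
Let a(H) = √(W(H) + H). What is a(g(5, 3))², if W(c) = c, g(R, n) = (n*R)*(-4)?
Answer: -120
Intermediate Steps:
g(R, n) = -4*R*n (g(R, n) = (R*n)*(-4) = -4*R*n)
a(H) = √2*√H (a(H) = √(H + H) = √(2*H) = √2*√H)
a(g(5, 3))² = (√2*√(-4*5*3))² = (√2*√(-60))² = (√2*(2*I*√15))² = (2*I*√30)² = -120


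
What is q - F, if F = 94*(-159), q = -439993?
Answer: -425047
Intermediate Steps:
F = -14946
q - F = -439993 - 1*(-14946) = -439993 + 14946 = -425047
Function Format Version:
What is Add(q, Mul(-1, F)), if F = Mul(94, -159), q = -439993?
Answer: -425047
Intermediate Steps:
F = -14946
Add(q, Mul(-1, F)) = Add(-439993, Mul(-1, -14946)) = Add(-439993, 14946) = -425047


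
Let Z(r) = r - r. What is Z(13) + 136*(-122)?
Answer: -16592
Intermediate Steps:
Z(r) = 0
Z(13) + 136*(-122) = 0 + 136*(-122) = 0 - 16592 = -16592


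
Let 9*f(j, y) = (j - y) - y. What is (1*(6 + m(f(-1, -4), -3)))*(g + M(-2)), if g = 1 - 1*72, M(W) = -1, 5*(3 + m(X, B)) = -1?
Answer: -1008/5 ≈ -201.60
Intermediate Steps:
f(j, y) = -2*y/9 + j/9 (f(j, y) = ((j - y) - y)/9 = (j - 2*y)/9 = -2*y/9 + j/9)
m(X, B) = -16/5 (m(X, B) = -3 + (⅕)*(-1) = -3 - ⅕ = -16/5)
g = -71 (g = 1 - 72 = -71)
(1*(6 + m(f(-1, -4), -3)))*(g + M(-2)) = (1*(6 - 16/5))*(-71 - 1) = (1*(14/5))*(-72) = (14/5)*(-72) = -1008/5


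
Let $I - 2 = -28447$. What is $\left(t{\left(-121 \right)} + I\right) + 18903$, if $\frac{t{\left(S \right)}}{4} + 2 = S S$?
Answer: $49014$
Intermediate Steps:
$I = -28445$ ($I = 2 - 28447 = -28445$)
$t{\left(S \right)} = -8 + 4 S^{2}$ ($t{\left(S \right)} = -8 + 4 S S = -8 + 4 S^{2}$)
$\left(t{\left(-121 \right)} + I\right) + 18903 = \left(\left(-8 + 4 \left(-121\right)^{2}\right) - 28445\right) + 18903 = \left(\left(-8 + 4 \cdot 14641\right) - 28445\right) + 18903 = \left(\left(-8 + 58564\right) - 28445\right) + 18903 = \left(58556 - 28445\right) + 18903 = 30111 + 18903 = 49014$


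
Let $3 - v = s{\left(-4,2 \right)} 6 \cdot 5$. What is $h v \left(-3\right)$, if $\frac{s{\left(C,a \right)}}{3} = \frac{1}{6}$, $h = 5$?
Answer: $180$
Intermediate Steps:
$s{\left(C,a \right)} = \frac{1}{2}$ ($s{\left(C,a \right)} = \frac{3}{6} = 3 \cdot \frac{1}{6} = \frac{1}{2}$)
$v = -12$ ($v = 3 - \frac{1}{2} \cdot 6 \cdot 5 = 3 - 3 \cdot 5 = 3 - 15 = -12$)
$h v \left(-3\right) = 5 \left(-12\right) \left(-3\right) = \left(-60\right) \left(-3\right) = 180$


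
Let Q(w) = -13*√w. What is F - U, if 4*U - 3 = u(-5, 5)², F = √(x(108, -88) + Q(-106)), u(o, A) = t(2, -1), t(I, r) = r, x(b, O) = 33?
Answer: -1 + √(33 - 13*I*√106) ≈ 8.2426 - 7.2406*I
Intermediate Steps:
u(o, A) = -1
F = √(33 - 13*I*√106) ≈ 9.2426 - 7.2406*I
U = 1 (U = ¾ + (¼)*(-1)² = ¾ + (¼)*1 = ¾ + ¼ = 1)
F - U = √(33 - 13*I*√106) - 1*1 = √(33 - 13*I*√106) - 1 = -1 + √(33 - 13*I*√106)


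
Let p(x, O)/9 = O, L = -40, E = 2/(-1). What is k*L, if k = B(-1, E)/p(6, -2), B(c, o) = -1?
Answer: -20/9 ≈ -2.2222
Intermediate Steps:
E = -2 (E = 2*(-1) = -2)
p(x, O) = 9*O
k = 1/18 (k = -1/(9*(-2)) = -1/(-18) = -1*(-1/18) = 1/18 ≈ 0.055556)
k*L = (1/18)*(-40) = -20/9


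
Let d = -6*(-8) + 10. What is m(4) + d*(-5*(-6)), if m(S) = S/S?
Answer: 1741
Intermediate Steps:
d = 58 (d = 48 + 10 = 58)
m(S) = 1
m(4) + d*(-5*(-6)) = 1 + 58*(-5*(-6)) = 1 + 58*30 = 1 + 1740 = 1741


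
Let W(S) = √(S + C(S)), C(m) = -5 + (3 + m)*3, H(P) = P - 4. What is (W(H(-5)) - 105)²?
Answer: 10993 - 840*I*√2 ≈ 10993.0 - 1187.9*I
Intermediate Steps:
H(P) = -4 + P
C(m) = 4 + 3*m (C(m) = -5 + (9 + 3*m) = 4 + 3*m)
W(S) = √(4 + 4*S) (W(S) = √(S + (4 + 3*S)) = √(4 + 4*S))
(W(H(-5)) - 105)² = (2*√(1 + (-4 - 5)) - 105)² = (2*√(1 - 9) - 105)² = (2*√(-8) - 105)² = (2*(2*I*√2) - 105)² = (4*I*√2 - 105)² = (-105 + 4*I*√2)²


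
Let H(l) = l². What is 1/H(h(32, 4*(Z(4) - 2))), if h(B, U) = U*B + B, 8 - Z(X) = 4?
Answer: 1/82944 ≈ 1.2056e-5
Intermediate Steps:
Z(X) = 4 (Z(X) = 8 - 1*4 = 8 - 4 = 4)
h(B, U) = B + B*U (h(B, U) = B*U + B = B + B*U)
1/H(h(32, 4*(Z(4) - 2))) = 1/((32*(1 + 4*(4 - 2)))²) = 1/((32*(1 + 4*2))²) = 1/((32*(1 + 8))²) = 1/((32*9)²) = 1/(288²) = 1/82944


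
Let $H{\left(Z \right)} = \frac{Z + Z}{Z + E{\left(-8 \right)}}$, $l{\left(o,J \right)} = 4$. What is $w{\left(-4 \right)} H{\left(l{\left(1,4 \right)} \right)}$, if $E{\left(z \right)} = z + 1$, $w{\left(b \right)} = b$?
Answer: $\frac{32}{3} \approx 10.667$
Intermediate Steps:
$E{\left(z \right)} = 1 + z$
$H{\left(Z \right)} = \frac{2 Z}{-7 + Z}$ ($H{\left(Z \right)} = \frac{Z + Z}{Z + \left(1 - 8\right)} = \frac{2 Z}{Z - 7} = \frac{2 Z}{-7 + Z}$)
$w{\left(-4 \right)} H{\left(l{\left(1,4 \right)} \right)} = - 4 \cdot 2 \cdot 4 \frac{1}{-7 + 4} = - 4 \cdot 2 \cdot 4 \frac{1}{-3} = - 4 \cdot 2 \cdot 4 \left(- \frac{1}{3}\right) = \left(-4\right) \left(- \frac{8}{3}\right) = \frac{32}{3}$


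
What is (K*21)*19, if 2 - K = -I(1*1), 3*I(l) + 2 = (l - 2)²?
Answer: 665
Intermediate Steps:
I(l) = -⅔ + (-2 + l)²/3 (I(l) = -⅔ + (l - 2)²/3 = -⅔ + (-2 + l)²/3)
K = 5/3 (K = 2 - (-1)*(-⅔ + (-2 + 1*1)²/3) = 2 - (-1)*(-⅔ + (-2 + 1)²/3) = 2 - (-1)*(-⅔ + (⅓)*(-1)²) = 2 - (-1)*(-⅔ + (⅓)*1) = 2 - (-1)*(-⅔ + ⅓) = 2 - (-1)*(-1)/3 = 2 - 1*⅓ = 2 - ⅓ = 5/3 ≈ 1.6667)
(K*21)*19 = ((5/3)*21)*19 = 35*19 = 665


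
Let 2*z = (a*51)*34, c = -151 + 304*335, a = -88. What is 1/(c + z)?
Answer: 1/25393 ≈ 3.9381e-5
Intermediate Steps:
c = 101689 (c = -151 + 101840 = 101689)
z = -76296 (z = (-88*51*34)/2 = (-4488*34)/2 = (½)*(-152592) = -76296)
1/(c + z) = 1/(101689 - 76296) = 1/25393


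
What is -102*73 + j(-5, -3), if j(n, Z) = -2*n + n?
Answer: -7441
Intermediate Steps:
j(n, Z) = -n
-102*73 + j(-5, -3) = -102*73 - 1*(-5) = -7446 + 5 = -7441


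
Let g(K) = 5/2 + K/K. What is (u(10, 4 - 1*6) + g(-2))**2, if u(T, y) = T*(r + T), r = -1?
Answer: 34969/4 ≈ 8742.3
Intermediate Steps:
g(K) = 7/2 (g(K) = 5*(1/2) + 1 = 5/2 + 1 = 7/2)
u(T, y) = T*(-1 + T)
(u(10, 4 - 1*6) + g(-2))**2 = (10*(-1 + 10) + 7/2)**2 = (10*9 + 7/2)**2 = (90 + 7/2)**2 = (187/2)**2 = 34969/4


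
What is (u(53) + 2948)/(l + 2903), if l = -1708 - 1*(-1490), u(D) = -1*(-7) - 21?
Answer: 978/895 ≈ 1.0927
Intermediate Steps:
u(D) = -14 (u(D) = 7 - 21 = -14)
l = -218 (l = -1708 + 1490 = -218)
(u(53) + 2948)/(l + 2903) = (-14 + 2948)/(-218 + 2903) = 2934/2685 = 2934*(1/2685) = 978/895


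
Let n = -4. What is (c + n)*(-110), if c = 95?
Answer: -10010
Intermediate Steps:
(c + n)*(-110) = (95 - 4)*(-110) = 91*(-110) = -10010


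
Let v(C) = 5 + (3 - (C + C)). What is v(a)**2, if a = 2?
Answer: 16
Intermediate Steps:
v(C) = 8 - 2*C (v(C) = 5 + (3 - 2*C) = 8 - 2*C)
v(a)**2 = (8 - 2*2)**2 = (8 - 4)**2 = 4**2 = 16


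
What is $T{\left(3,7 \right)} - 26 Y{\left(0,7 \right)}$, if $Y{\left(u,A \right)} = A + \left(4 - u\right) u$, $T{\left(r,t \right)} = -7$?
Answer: $-189$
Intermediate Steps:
$Y{\left(u,A \right)} = A + u \left(4 - u\right)$
$T{\left(3,7 \right)} - 26 Y{\left(0,7 \right)} = -7 - 26 \left(7 - 0^{2} + 4 \cdot 0\right) = -7 - 26 \left(7 - 0 + 0\right) = -7 - 26 \left(7 + 0 + 0\right) = -7 - 182 = -189$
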